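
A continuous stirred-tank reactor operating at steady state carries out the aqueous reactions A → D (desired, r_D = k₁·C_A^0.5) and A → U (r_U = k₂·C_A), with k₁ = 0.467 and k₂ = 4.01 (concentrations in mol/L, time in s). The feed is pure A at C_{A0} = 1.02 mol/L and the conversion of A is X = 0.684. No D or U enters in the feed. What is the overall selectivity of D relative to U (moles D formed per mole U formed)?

Exit C_A = C_{A0}(1−X) = 1.02×0.316 = 0.3223 mol/L.
Rates in a CSTR are evaluated at the outlet concentration: r_D = 0.467×0.3223^0.5 = 0.2651, r_U = 4.01×0.3223 = 1.293.
Overall selectivity = C_D/C_U = r_Dτ/(r_Uτ) = r_D/r_U = 0.205.

0.205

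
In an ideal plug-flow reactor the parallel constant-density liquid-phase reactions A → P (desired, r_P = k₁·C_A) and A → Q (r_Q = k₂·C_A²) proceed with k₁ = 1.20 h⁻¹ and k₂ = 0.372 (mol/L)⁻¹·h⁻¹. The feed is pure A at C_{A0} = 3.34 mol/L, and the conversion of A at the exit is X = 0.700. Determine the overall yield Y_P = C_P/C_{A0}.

C_A = C_{A0}(1−X) = 1.002 mol/L.
Along a PFR/batch, dC_P/dC_A = −r_P/(r_P+r_Q) = −k₁/(k₁+k₂·C_A).
Integrating from C_{A0} to C_A: C_P = (1.20/0.372)·ln[(1.20+0.372·3.34)/(1.20+0.372·1.00)] = 3.226·ln(2.442/1.573) = 1.420 mol/L.
Y_P = C_P/C_{A0} = 1.420/3.34 = 0.425.

0.425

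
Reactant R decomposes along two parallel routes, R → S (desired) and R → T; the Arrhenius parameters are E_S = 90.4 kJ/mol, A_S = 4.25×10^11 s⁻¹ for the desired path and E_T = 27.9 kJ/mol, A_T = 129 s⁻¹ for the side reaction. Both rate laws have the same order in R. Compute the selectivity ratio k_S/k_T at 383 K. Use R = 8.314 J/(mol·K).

k_S/k_T = (A_S/A_T)·exp[−(E_S−E_T)/(RT)] = (A_S/A_T)·exp[(E_T−E_S)/(RT)].
(E_T−E_S)/(RT) = (27.9−90.4)×10³/(8.314×383) = -62500/3184 = -19.63.
k_S/k_T = (4.25×10^11/129)·exp(-19.63) = 3.295×10^9 × 2.991×10^-9 = 9.85.
Since E_S > E_T, raising the temperature improves selectivity toward S.

9.85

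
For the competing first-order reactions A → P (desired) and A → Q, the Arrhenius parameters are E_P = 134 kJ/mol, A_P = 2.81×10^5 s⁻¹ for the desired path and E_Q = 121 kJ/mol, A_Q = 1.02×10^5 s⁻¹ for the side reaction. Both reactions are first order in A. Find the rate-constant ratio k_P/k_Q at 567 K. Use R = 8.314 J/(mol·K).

0.175

Since both paths have the same order in A, the concentration cancels and S_{P/Q} = k_P/k_Q = (A_P/A_Q)·exp[(E_Q−E_P)/(RT)].
(E_Q−E_P)/(RT) = (121−134)×10³/(8.314×567) = -13000/4714 = -2.758.
k_P/k_Q = (2.81×10^5/1.02×10^5)·exp(-2.758) = 2.755 × 0.06344 = 0.175.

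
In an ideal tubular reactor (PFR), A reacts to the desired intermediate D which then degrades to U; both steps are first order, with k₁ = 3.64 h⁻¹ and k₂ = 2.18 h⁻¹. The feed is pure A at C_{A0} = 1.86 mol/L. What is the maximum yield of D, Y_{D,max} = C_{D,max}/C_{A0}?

At the optimum, C_{D,max}/C_{A0} = (k₁/k₂)^[k₂/(k₂−k₁)].
= (3.64/2.18)^(2.18/(2.18−3.64)) = (1.670)^(-1.493) = 0.4651.

0.465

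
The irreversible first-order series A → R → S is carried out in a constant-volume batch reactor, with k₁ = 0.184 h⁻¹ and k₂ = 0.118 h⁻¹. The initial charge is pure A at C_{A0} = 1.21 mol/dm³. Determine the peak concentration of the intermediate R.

For a first-order series the maximum intermediate yield is C_{R,max}/C_{A0} = (k₁/k₂)^[k₂/(k₂−k₁)].
= (0.184/0.118)^(0.118/(0.118−0.184)) = (1.559)^(-1.788) = 0.4519.
C_{R,max} = 0.4519×1.21 = 0.547 mol/dm³.

0.547 mol/dm³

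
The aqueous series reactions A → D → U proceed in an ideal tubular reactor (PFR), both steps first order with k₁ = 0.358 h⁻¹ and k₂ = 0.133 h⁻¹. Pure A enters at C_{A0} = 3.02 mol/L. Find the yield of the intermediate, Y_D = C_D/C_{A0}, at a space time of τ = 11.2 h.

0.330

For first-order series with pure A initially, C_D(τ) = k₁C_{A0}/(k₂−k₁)·(e^(−k₁τ) − e^(−k₂τ)).
e^(−k₁τ) = e^(−0.358×11.2) = e^(−4.010) = 0.01814; e^(−k₂τ) = e^(−1.490) = 0.2255.
C_D = 0.358×3.02/(0.133−0.358) × (0.01814−0.2255) = (-4.805)×(-0.2073) = 0.9962 mol/L.
Y_D = C_D/C_{A0} = 0.9962/3.02 = 0.330.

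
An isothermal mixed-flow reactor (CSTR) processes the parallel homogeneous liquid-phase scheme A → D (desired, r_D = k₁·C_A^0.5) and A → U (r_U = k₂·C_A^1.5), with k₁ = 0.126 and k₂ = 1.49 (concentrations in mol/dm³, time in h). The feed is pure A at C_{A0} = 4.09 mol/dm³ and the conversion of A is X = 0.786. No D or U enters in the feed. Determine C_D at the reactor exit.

0.283 mol/dm³

Exit C_A = C_{A0}(1−X) = 4.09×0.214 = 0.8753 mol/dm³.
A CSTR operates uniformly at the exit composition, giving r_D = 0.1179 and r_U = 1.220 (each k·C_A^n at C_A = 0.8753).
Fraction of consumed A going to D: r_D/(r_D+r_U) = 0.08810.
C_D = 0.08810·C_{A0}·X = 0.08810×4.09×0.786 = 0.283 mol/dm³.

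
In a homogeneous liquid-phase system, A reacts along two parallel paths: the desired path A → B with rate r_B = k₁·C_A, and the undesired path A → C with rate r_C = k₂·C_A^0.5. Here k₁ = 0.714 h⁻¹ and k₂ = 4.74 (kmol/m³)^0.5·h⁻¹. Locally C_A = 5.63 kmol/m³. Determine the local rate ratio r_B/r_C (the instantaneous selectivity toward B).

S_{B/C} = r_B/r_C = (k₁·C_A)/(k₂·C_A^0.5) = (k₁/k₂)·C_A^0.5.
= (0.714×5.630) / (4.74×5.630^0.5) = 4.020/11.25 = 0.357.
Since the desired path is higher order in A, keeping C_A high (PFR or concentrated feed) favours B.

0.357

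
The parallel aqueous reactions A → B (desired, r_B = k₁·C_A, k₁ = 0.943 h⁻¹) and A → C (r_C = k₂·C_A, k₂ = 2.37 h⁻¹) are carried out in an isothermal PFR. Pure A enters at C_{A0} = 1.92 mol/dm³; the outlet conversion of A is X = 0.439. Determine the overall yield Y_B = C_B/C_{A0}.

0.125

C_A = C_{A0}(1−X) = 1.077 mol/dm³.
Both paths are first order in A, so the instantaneous fraction to B is constant: dC_B/d(−C_A) = k₁/(k₁+k₂) = 0.2846.
C_B = 0.2846·(C_{A0}−C_A) = 0.2846×0.8429 = 0.240 mol/dm³.
Y_B = C_B/C_{A0} = 0.2399/1.92 = 0.125.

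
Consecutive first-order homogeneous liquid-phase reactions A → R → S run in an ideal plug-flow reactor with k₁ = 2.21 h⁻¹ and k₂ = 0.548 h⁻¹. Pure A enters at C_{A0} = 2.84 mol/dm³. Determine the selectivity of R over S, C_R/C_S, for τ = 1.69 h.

The intermediate concentration in a first-order A→B→C sequence is C_R = k₁C_{A0}(e^(−k₁τ) − e^(−k₂τ))/(k₂−k₁).
e^(−k₁τ) = e^(−2.21×1.69) = e^(−3.735) = 0.02388; e^(−k₂τ) = e^(−0.9261) = 0.3961.
C_R = 2.21×2.84/(0.548−2.21) × (0.02388−0.3961) = (-3.776)×(-0.3722) = 1.406 mol/dm³.
C_A = C_{A0}e^(−k₁τ) = 0.06781 mol/dm³, so C_S = C_{A0}−C_A−C_R = 1.367 mol/dm³; C_R/C_S = 1.03.

1.03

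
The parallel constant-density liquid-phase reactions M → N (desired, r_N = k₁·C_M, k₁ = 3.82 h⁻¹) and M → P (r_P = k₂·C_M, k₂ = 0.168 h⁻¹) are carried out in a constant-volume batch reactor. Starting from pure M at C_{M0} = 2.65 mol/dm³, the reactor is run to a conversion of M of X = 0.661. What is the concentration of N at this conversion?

C_M = C_{M0}(1−X) = 0.8983 mol/dm³.
Both paths are first order in M, so the instantaneous fraction to N is constant: dC_N/d(−C_M) = k₁/(k₁+k₂) = 0.9579.
C_N = 0.9579·(C_{M0}−C_M) = 0.9579×1.752 = 1.68 mol/dm³.

1.68 mol/dm³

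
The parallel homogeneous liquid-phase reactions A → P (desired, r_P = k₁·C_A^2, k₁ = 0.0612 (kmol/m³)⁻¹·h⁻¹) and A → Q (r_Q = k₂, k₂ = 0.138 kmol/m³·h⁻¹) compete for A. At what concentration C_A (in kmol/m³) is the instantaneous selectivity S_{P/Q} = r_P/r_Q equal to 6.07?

3.70 kmol/m³

S_{P/Q} = (k₁/k₂)·C_A^2 ⇒ C_A = (S·k₂/k₁)^(0.5).
= (6.07×0.138/0.0612)^(0.5) = (13.69)^(0.5) = 3.70 kmol/m³.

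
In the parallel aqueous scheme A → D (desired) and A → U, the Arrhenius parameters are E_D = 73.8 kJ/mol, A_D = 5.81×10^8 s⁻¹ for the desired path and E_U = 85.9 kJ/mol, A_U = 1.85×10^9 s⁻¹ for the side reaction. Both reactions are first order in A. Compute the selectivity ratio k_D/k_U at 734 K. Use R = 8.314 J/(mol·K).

2.28

k_D/k_U = (A_D/A_U)·exp[−(E_D−E_U)/(RT)] = (A_D/A_U)·exp[(E_U−E_D)/(RT)].
(E_U−E_D)/(RT) = (85.9−73.8)×10³/(8.314×734) = 12100/6102 = 1.983.
k_D/k_U = (5.81×10^8/1.85×10^9)·exp(1.983) = 0.3141 × 7.263 = 2.28.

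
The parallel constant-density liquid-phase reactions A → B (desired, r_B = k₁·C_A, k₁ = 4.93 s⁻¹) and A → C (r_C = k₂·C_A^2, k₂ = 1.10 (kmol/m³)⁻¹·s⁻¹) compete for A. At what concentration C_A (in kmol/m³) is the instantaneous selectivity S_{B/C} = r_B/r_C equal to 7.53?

0.595 kmol/m³

S_{B/C} = (k₁/k₂)·C_A⁻¹ ⇒ C_A = (S·k₂/k₁)^(-1).
= (7.53×1.10/4.93)^(-1) = (1.680)^(-1) = 0.595 kmol/m³.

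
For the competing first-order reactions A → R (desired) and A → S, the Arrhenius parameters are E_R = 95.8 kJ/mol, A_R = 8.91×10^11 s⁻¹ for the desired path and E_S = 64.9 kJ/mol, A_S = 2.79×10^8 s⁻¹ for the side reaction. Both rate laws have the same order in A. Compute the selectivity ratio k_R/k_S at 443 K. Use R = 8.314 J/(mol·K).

0.726

With equal orders, S_{R/S} = k_R/k_S = (A_R/A_S)·exp[(E_S−E_R)/(RT)].
(E_S−E_R)/(RT) = (64.9−95.8)×10³/(8.314×443) = -30900/3683 = -8.390.
k_R/k_S = (8.91×10^11/2.79×10^8)·exp(-8.390) = 3194 × 2.272×10^-4 = 0.726.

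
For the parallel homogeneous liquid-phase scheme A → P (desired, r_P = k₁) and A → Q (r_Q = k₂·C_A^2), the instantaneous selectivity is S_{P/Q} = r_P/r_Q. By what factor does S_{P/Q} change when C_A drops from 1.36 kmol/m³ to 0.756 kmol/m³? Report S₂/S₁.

3.24

S_{P/Q} = (k₁/k₂)·C_A^-2, so S₂/S₁ = (C_{A,2}/C_{A,1})^-2.
= (0.756/1.36)^(-2) = (0.5559)^(-2) = 3.24.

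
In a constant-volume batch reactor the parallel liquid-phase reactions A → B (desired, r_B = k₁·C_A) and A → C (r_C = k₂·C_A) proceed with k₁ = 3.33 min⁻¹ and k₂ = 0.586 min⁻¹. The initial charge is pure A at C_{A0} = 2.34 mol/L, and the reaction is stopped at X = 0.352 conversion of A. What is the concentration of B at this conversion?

0.700 mol/L

C_A = C_{A0}(1−X) = 1.516 mol/L.
Both paths are first order in A, so the instantaneous fraction to B is constant: dC_B/d(−C_A) = k₁/(k₁+k₂) = 0.8504.
C_B = 0.8504·(C_{A0}−C_A) = 0.8504×0.8237 = 0.700 mol/L.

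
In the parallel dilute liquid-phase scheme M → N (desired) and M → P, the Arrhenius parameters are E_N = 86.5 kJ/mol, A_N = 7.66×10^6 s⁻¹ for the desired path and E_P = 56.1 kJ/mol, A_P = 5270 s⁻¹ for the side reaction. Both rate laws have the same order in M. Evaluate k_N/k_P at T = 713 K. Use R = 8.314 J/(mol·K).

Since both paths have the same order in M, the concentration cancels and S_{N/P} = k_N/k_P = (A_N/A_P)·exp[(E_P−E_N)/(RT)].
(E_P−E_N)/(RT) = (56.1−86.5)×10³/(8.314×713) = -30400/5928 = -5.128.
k_N/k_P = (7.66×10^6/5270)·exp(-5.128) = 1454 × 0.005927 = 8.61.

8.61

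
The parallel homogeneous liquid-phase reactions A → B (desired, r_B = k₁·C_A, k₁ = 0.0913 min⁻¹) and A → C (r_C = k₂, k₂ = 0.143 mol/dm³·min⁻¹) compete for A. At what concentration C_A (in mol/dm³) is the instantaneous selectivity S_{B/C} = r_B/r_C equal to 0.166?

S_{B/C} = (k₁/k₂)·C_A ⇒ C_A = S·k₂/k₁.
= 0.166×0.143/0.0913 = 0.260 mol/dm³.

0.260 mol/dm³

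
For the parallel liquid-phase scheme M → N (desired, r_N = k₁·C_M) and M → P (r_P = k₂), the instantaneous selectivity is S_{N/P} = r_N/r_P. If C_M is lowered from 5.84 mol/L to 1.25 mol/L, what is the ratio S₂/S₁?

S_{N/P} = (k₁/k₂)·C_M, so S₂/S₁ = (C_{M,2}/C_{M,1}).
= 1.25/5.84 = 0.214.

0.214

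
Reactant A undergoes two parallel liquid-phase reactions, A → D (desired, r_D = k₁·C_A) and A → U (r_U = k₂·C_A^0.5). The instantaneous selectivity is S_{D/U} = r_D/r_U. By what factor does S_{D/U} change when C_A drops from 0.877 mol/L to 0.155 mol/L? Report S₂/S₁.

S_{D/U} = (k₁/k₂)·C_A^0.5, so S₂/S₁ = (C_{A,2}/C_{A,1})^0.5.
= (0.155/0.877)^0.5 = (0.1767)^0.5 = 0.420.
Selectivity toward D falls as C_A falls — high-concentration operation is favoured.

0.420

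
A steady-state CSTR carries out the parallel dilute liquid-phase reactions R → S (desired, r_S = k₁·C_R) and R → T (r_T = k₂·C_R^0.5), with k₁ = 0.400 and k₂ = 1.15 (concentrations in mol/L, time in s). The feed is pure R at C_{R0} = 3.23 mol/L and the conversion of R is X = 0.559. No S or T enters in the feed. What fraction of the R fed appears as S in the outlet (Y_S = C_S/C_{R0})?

Exit C_R = C_{R0}(1−X) = 3.23×0.441 = 1.424 mol/L.
Rates in a CSTR are evaluated at the outlet concentration: r_S = 0.400×1.424 = 0.5698, r_T = 1.15×1.424^0.5 = 1.373.
Fraction of consumed R going to S: r_S/(r_S+r_T) = 0.2934.
C_S = 0.2934·C_{R0}·X = 0.2934×3.23×0.559 = 0.530 mol/L; Y_S = C_S/C_{R0} = 0.164.

0.164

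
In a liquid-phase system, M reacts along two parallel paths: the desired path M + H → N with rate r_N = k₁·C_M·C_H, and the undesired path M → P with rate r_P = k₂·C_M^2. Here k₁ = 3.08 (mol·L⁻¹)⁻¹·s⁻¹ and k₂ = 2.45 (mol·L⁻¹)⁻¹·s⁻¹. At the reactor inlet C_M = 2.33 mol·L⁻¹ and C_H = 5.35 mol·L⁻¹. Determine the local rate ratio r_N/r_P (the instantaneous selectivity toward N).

2.89

S_{N/P} = r_N/r_P = (k₁·C_M·C_H)/(k₂·C_M^2) = (k₁/k₂)·C_M⁻¹·C_H.
= (3.08×2.330×5.350) / (2.45×2.330^2) = 38.39/13.30 = 2.89.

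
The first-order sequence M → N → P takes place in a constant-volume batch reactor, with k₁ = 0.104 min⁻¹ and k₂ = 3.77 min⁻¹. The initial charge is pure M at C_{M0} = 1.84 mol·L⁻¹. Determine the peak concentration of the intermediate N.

Evaluating C_N at t_opt = ln(k₂/k₁)/(k₂−k₁) gives C_{N,max}/C_{M0} = (k₁/k₂)^[k₂/(k₂−k₁)].
= (0.104/3.77)^(3.77/(3.77−0.104)) = (0.02759)^(1.028) = 0.02491.
C_{N,max} = 0.02491×1.84 = 0.0458 mol·L⁻¹.

0.0458 mol·L⁻¹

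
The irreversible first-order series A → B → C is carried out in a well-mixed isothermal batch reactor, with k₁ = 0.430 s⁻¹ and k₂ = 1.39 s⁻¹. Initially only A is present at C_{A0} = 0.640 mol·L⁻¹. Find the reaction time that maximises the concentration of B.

1.22 s

Setting dC_B/dt = 0 gives t_opt = ln(k₂/k₁)/(k₂−k₁).
= ln(1.39/0.430)/(1.39−0.430) = ln(3.233)/0.9600 = 1.173/0.9600 = 1.22 s.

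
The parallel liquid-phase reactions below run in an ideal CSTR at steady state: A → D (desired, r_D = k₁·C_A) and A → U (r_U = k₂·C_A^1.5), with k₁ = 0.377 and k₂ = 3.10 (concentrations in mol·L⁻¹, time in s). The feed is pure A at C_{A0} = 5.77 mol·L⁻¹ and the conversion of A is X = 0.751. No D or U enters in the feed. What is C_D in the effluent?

Exit C_A = C_{A0}(1−X) = 5.77×0.249 = 1.437 mol·L⁻¹.
Rates in a CSTR are evaluated at the outlet concentration: r_D = 0.377×1.437 = 0.5416, r_U = 3.10×1.437^1.5 = 5.339.
Fraction of consumed A going to D: r_D/(r_D+r_U) = 0.09211.
C_D = 0.09211·C_{A0}·X = 0.09211×5.77×0.751 = 0.399 mol·L⁻¹.

0.399 mol·L⁻¹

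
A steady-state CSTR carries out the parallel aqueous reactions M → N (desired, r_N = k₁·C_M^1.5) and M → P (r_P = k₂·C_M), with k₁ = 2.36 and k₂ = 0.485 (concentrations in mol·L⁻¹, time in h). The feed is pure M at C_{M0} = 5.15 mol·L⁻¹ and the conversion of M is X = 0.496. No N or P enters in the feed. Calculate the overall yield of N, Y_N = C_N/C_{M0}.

0.440

Exit C_M = C_{M0}(1−X) = 5.15×0.504 = 2.596 mol·L⁻¹.
Rates in a CSTR are evaluated at the outlet concentration: r_N = 2.36×2.596^1.5 = 9.869, r_P = 0.485×2.596 = 1.259.
Fraction of consumed M going to N: r_N/(r_N+r_P) = 0.8869.
C_N = 0.8869·C_{M0}·X = 0.8869×5.15×0.496 = 2.27 mol·L⁻¹; Y_N = C_N/C_{M0} = 0.440.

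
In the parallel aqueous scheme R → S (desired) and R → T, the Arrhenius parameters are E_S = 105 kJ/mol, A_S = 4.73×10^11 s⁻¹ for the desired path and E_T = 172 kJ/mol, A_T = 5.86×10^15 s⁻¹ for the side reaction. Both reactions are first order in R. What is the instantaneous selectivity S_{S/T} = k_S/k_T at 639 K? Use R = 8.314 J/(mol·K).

k_S/k_T = (A_S/A_T)·exp[−(E_S−E_T)/(RT)] = (A_S/A_T)·exp[(E_T−E_S)/(RT)].
(E_T−E_S)/(RT) = (172−105)×10³/(8.314×639) = 67000/5313 = 12.61.
k_S/k_T = (4.73×10^11/5.86×10^15)·exp(12.61) = 8.072×10^-5 × 3.000×10^5 = 24.2.
Since E_S < E_T, lowering the temperature improves selectivity toward S.

24.2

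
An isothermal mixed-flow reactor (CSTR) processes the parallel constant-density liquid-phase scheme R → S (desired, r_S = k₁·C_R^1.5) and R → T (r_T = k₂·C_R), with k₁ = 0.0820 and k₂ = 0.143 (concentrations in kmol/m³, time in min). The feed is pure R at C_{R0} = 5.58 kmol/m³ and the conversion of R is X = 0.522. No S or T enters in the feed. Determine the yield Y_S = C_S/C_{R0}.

Exit C_R = C_{R0}(1−X) = 5.58×0.478 = 2.667 kmol/m³.
In a CSTR the entire volume is at exit conditions, so r_S = 0.0820×2.667^1.5 = 0.3572 and r_T = 0.143×2.667 = 0.3814.
Fraction of consumed R going to S: r_S/(r_S+r_T) = 0.4836.
C_S = 0.4836·C_{R0}·X = 0.4836×5.58×0.522 = 1.41 kmol/m³; Y_S = C_S/C_{R0} = 0.252.

0.252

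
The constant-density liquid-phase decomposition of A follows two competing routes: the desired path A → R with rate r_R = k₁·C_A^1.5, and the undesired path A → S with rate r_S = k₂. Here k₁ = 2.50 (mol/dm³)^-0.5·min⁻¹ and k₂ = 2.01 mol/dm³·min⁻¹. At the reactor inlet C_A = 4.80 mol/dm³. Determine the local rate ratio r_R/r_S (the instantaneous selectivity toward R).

13.1

S_{R/S} = r_R/r_S = (k₁·C_A^1.5)/(k₂) = (k₁/k₂)·C_A^1.5.
= (2.50×4.800^1.5) / (2.01) = 26.29/2.010 = 13.1.
Since the desired path is higher order in A, keeping C_A high (PFR or concentrated feed) favours R.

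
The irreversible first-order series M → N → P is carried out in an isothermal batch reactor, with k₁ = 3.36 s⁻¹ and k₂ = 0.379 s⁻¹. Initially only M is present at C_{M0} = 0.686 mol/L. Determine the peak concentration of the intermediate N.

0.520 mol/L

Evaluating C_N at t_opt = ln(k₂/k₁)/(k₂−k₁) gives C_{N,max}/C_{M0} = (k₁/k₂)^[k₂/(k₂−k₁)].
= (3.36/0.379)^(0.379/(0.379−3.36)) = (8.865)^(-0.1271) = 0.7577.
C_{N,max} = 0.7577×0.686 = 0.520 mol/L.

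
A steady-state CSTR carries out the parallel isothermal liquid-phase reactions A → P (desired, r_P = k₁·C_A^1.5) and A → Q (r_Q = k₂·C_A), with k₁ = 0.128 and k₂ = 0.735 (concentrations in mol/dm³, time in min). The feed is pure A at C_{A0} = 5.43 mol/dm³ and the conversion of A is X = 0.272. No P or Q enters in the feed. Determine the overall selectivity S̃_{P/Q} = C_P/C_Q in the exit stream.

0.346

Exit C_A = C_{A0}(1−X) = 5.43×0.728 = 3.953 mol/dm³.
A CSTR operates uniformly at the exit composition, giving r_P = 1.006 and r_Q = 2.905 (each k·C_A^n at C_A = 3.953).
Overall selectivity = C_P/C_Q = r_Pτ/(r_Qτ) = r_P/r_Q = 0.346.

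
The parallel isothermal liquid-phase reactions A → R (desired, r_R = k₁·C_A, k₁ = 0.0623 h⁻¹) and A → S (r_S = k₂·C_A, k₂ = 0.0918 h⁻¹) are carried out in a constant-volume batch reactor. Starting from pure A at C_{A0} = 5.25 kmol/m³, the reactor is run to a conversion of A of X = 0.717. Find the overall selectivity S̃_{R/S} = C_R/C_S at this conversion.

C_A = C_{A0}(1−X) = 1.486 kmol/m³.
Both paths are first order in A, so the instantaneous fraction to R is constant: dC_R/d(−C_A) = k₁/(k₁+k₂) = 0.4043.
C_R = 0.4043·(C_{A0}−C_A) = 0.4043×3.764 = 1.52 kmol/m³.
C_S = (C_{A0}−C_A)−C_R = 2.242 kmol/m³; S̃_{R/S} = 1.522/2.242 = 0.679.

0.679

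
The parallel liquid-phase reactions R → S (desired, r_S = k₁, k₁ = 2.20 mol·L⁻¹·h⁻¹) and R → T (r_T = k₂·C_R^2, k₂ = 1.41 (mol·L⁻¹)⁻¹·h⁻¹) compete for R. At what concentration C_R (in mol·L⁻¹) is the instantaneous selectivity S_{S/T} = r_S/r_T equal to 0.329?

S_{S/T} = (k₁/k₂)·C_R^-2 ⇒ C_R = (S·k₂/k₁)^(-0.5).
= (0.329×1.41/2.20)^(-0.5) = (0.2109)^(-0.5) = 2.18 mol·L⁻¹.

2.18 mol·L⁻¹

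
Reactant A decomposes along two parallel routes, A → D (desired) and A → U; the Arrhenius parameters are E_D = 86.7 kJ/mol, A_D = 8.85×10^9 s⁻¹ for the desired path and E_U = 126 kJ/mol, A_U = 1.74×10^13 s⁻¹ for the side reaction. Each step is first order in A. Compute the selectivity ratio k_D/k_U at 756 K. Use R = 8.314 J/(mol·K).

With equal orders, S_{D/U} = k_D/k_U = (A_D/A_U)·exp[(E_U−E_D)/(RT)].
(E_U−E_D)/(RT) = (126−86.7)×10³/(8.314×756) = 39300/6285 = 6.253.
k_D/k_U = (8.85×10^9/1.74×10^13)·exp(6.253) = 5.086×10^-4 × 519.4 = 0.264.
Since E_D < E_U, lowering the temperature improves selectivity toward D.

0.264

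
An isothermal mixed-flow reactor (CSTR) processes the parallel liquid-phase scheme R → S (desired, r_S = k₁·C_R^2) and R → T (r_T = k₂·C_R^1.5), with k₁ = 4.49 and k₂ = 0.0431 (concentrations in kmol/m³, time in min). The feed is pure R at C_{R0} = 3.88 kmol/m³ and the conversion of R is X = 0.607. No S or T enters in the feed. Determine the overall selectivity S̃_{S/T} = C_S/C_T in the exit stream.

129

Exit C_R = C_{R0}(1−X) = 3.88×0.393 = 1.525 kmol/m³.
Rates in a CSTR are evaluated at the outlet concentration: r_S = 4.49×1.525^2 = 10.44, r_T = 0.0431×1.525^1.5 = 0.08115.
Overall selectivity = C_S/C_T = r_Sτ/(r_Tτ) = r_S/r_T = 129.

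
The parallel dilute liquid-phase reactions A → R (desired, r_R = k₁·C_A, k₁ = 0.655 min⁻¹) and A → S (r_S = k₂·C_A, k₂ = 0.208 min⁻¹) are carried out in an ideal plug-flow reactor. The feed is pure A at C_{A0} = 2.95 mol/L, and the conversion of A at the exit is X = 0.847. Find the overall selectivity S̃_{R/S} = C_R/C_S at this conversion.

C_A = C_{A0}(1−X) = 0.4514 mol/L.
Both paths are first order in A, so the instantaneous fraction to R is constant: dC_R/d(−C_A) = k₁/(k₁+k₂) = 0.7590.
C_R = 0.7590·(C_{A0}−C_A) = 0.7590×2.499 = 1.90 mol/L.
C_S = (C_{A0}−C_A)−C_R = 0.6022 mol/L; S̃_{R/S} = 1.896/0.6022 = 3.15.

3.15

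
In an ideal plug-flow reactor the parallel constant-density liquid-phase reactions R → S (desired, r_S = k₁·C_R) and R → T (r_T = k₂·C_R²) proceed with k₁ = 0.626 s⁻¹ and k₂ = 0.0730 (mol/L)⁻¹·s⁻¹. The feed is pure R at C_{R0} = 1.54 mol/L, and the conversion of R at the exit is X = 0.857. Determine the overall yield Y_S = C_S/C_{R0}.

C_R = C_{R0}(1−X) = 0.2202 mol/L.
Along a PFR/batch, dC_S/dC_R = −r_S/(r_S+r_T) = −k₁/(k₁+k₂·C_R).
Integrating from C_{R0} to C_R: C_S = (0.626/0.0730)·ln[(0.626+0.0730·1.54)/(0.626+0.0730·0.220)] = 8.575·ln(0.7384/0.6421) = 1.199 mol/L.
Y_S = C_S/C_{R0} = 1.199/1.54 = 0.778.

0.778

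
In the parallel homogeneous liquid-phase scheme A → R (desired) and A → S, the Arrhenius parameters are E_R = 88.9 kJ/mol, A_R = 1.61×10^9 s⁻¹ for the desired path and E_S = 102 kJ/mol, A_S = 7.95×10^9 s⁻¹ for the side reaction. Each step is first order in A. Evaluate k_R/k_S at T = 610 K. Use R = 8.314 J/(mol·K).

2.68

Since both paths have the same order in A, the concentration cancels and S_{R/S} = k_R/k_S = (A_R/A_S)·exp[(E_S−E_R)/(RT)].
(E_S−E_R)/(RT) = (102−88.9)×10³/(8.314×610) = 13100/5072 = 2.583.
k_R/k_S = (1.61×10^9/7.95×10^9)·exp(2.583) = 0.2025 × 13.24 = 2.68.
Since E_R < E_S, lowering the temperature improves selectivity toward R.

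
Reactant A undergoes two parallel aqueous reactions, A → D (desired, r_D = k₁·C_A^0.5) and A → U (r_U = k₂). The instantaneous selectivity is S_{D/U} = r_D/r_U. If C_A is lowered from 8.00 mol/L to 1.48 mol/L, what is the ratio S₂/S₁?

S_{D/U} = (k₁/k₂)·C_A^0.5, so S₂/S₁ = (C_{A,2}/C_{A,1})^0.5.
= (1.48/8.00)^0.5 = (0.1850)^0.5 = 0.430.
Selectivity toward D falls as C_A falls — high-concentration operation is favoured.

0.430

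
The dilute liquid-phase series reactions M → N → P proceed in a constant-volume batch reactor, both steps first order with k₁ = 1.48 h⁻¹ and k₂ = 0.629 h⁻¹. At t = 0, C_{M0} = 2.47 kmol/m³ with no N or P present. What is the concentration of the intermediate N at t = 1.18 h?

For first-order series with pure M initially, C_N(t) = k₁C_{M0}/(k₂−k₁)·(e^(−k₁t) − e^(−k₂t)).
e^(−k₁t) = e^(−1.48×1.18) = e^(−1.746) = 0.1744; e^(−k₂t) = e^(−0.7422) = 0.4761.
C_N = 1.48×2.47/(0.629−1.48) × (0.1744−0.4761) = (-4.296)×(-0.3017) = 1.296 kmol/m³.

1.30 kmol/m³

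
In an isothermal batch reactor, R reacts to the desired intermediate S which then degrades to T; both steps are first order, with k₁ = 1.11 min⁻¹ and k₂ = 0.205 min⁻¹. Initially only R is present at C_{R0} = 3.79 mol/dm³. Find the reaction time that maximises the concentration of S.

For first-order series the maximum of C_S occurs at t_opt = ln(k₂/k₁)/(k₂−k₁).
= ln(0.205/1.11)/(0.205−1.11) = ln(0.1847)/-0.9050 = -1.689/-0.9050 = 1.87 min.

1.87 min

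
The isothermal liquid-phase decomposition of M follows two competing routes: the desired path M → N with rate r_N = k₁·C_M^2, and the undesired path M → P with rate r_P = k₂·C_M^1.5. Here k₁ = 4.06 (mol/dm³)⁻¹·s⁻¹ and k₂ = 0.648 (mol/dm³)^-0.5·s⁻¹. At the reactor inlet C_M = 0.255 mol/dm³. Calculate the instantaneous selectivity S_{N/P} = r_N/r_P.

S_{N/P} = r_N/r_P = (k₁·C_M^2)/(k₂·C_M^1.5) = (k₁/k₂)·C_M^0.5.
= (4.06×0.2550^2) / (0.648×0.2550^1.5) = 0.2640/0.08344 = 3.16.
Since the desired path is higher order in M, keeping C_M high (PFR or concentrated feed) favours N.

3.16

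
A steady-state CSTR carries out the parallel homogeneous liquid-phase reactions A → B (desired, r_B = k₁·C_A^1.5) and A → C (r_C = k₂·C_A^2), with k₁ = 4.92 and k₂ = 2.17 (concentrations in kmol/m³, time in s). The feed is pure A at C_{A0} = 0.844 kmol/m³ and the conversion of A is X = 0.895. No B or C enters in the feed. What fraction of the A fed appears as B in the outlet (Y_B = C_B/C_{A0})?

Exit C_A = C_{A0}(1−X) = 0.844×0.105 = 0.08862 kmol/m³.
Rates in a CSTR are evaluated at the outlet concentration: r_B = 4.92×0.08862^1.5 = 0.1298, r_C = 2.17×0.08862^2 = 0.01704.
Fraction of consumed A going to B: r_B/(r_B+r_C) = 0.8839.
C_B = 0.8839·C_{A0}·X = 0.8839×0.844×0.895 = 0.668 kmol/m³; Y_B = C_B/C_{A0} = 0.791.

0.791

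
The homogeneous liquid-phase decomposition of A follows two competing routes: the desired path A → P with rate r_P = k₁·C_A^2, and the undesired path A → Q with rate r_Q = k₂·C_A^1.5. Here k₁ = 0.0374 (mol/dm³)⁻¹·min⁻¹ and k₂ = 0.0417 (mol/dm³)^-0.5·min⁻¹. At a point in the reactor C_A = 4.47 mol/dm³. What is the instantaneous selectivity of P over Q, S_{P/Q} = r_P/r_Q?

1.90

S_{P/Q} = r_P/r_Q = (k₁·C_A^2)/(k₂·C_A^1.5) = (k₁/k₂)·C_A^0.5.
= (0.0374×4.470^2) / (0.0417×4.470^1.5) = 0.7473/0.3941 = 1.90.
Since the desired path is higher order in A, keeping C_A high (PFR or concentrated feed) favours P.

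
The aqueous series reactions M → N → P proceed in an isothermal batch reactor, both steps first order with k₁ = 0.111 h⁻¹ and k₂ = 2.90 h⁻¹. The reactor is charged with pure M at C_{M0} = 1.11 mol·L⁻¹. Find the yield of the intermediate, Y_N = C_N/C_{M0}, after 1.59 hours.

0.0330

For first-order series with pure M initially, C_N(t) = k₁C_{M0}/(k₂−k₁)·(e^(−k₁t) − e^(−k₂t)).
e^(−k₁t) = e^(−0.111×1.59) = e^(−0.1765) = 0.8382; e^(−k₂t) = e^(−4.611) = 0.009942.
C_N = 0.111×1.11/(2.90−0.111) × (0.8382−0.009942) = 0.04418×0.8283 = 0.03659 mol·L⁻¹.
Y_N = C_N/C_{M0} = 0.03659/1.11 = 0.0330.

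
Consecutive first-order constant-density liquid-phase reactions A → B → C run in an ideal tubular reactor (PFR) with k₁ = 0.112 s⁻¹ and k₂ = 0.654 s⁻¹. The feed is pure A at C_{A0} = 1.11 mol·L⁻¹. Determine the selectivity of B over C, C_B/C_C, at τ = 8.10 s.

The intermediate concentration in a first-order A→B→C sequence is C_B = k₁C_{A0}(e^(−k₁τ) − e^(−k₂τ))/(k₂−k₁).
e^(−k₁τ) = e^(−0.112×8.10) = e^(−0.9072) = 0.4037; e^(−k₂τ) = e^(−5.297) = 0.005005.
C_B = 0.112×1.11/(0.654−0.112) × (0.4037−0.005005) = 0.2294×0.3986 = 0.09144 mol·L⁻¹.
C_A = C_{A0}e^(−k₁τ) = 0.4481 mol·L⁻¹, so C_C = C_{A0}−C_A−C_B = 0.5705 mol·L⁻¹; C_B/C_C = 0.160.

0.160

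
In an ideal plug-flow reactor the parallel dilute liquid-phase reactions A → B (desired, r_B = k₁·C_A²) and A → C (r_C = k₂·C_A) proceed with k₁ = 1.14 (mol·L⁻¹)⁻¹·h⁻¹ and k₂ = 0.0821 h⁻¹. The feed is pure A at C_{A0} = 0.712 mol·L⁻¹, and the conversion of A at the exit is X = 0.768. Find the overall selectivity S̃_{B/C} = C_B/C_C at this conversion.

5.35

C_A = C_{A0}(1−X) = 0.1652 mol·L⁻¹.
Along a PFR/batch, dC_C/dC_A = −r_C/(r_B+r_C) = −k₂/(k₂+k₁·C_A).
Integrating from C_{A0} to C_A: C_C = (0.0821/1.14)·ln[(0.0821+1.14·0.712)/(0.0821+1.14·0.165)] = 0.07202·ln(0.8938/0.2704) = 0.08610 mol·L⁻¹.
Then C_B = (C_{A0}−C_A) − C_C = 0.5468 − 0.08610 = 0.4607 mol·L⁻¹.
S̃_{B/C} = C_B/C_C = 0.4607/0.08610 = 5.35.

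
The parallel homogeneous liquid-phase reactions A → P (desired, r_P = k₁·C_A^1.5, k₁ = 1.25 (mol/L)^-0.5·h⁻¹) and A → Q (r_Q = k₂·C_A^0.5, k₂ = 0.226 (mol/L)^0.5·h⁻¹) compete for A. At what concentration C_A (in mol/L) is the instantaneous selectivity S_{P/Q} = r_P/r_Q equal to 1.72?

0.311 mol/L

S_{P/Q} = (k₁/k₂)·C_A ⇒ C_A = S·k₂/k₁.
= 1.72×0.226/1.25 = 0.311 mol/L.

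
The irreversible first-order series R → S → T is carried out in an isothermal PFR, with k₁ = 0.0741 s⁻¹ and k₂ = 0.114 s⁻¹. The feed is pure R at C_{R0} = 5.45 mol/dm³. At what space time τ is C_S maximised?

10.8 s

Setting dC_S/dτ = 0 gives τ_opt = ln(k₂/k₁)/(k₂−k₁).
= ln(0.114/0.0741)/(0.114−0.0741) = ln(1.538)/0.03990 = 0.4308/0.03990 = 10.8 s.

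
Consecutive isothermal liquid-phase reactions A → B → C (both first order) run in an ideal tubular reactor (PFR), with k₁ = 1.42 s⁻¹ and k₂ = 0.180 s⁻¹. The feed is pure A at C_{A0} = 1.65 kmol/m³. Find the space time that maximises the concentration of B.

1.67 s

The intermediate peaks when r₁ = r₂, i.e. k₁e^(−k₁τ) = k₂e^(−k₂τ), giving τ_opt = ln(k₂/k₁)/(k₂−k₁).
= ln(0.180/1.42)/(0.180−1.42) = ln(0.1268)/-1.240 = -2.065/-1.240 = 1.67 s.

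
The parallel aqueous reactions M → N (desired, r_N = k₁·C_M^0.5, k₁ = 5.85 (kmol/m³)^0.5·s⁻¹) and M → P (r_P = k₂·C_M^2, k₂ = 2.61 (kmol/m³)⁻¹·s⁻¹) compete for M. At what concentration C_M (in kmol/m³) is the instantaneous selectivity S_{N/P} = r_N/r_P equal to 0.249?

4.33 kmol/m³

S_{N/P} = (k₁/k₂)·C_M^-1.5 ⇒ C_M = (S·k₂/k₁)^(1/(-1.5)).
= (0.249×2.61/5.85)^(-0.6667) = (0.1111)^(-0.6667) = 4.33 kmol/m³.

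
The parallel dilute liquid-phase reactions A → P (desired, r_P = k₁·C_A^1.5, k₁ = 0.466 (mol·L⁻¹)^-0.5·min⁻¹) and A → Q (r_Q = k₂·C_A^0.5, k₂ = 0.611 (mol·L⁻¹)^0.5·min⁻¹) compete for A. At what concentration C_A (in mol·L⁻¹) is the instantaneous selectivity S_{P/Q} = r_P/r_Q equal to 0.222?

S_{P/Q} = (k₁/k₂)·C_A ⇒ C_A = S·k₂/k₁.
= 0.222×0.611/0.466 = 0.291 mol·L⁻¹.

0.291 mol·L⁻¹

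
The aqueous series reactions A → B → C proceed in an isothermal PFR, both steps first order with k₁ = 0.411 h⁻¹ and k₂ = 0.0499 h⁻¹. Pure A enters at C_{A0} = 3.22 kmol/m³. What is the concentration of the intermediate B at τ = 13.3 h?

1.87 kmol/m³

The intermediate concentration in a first-order A→B→C sequence is C_B = k₁C_{A0}(e^(−k₁τ) − e^(−k₂τ))/(k₂−k₁).
e^(−k₁τ) = e^(−0.411×13.3) = e^(−5.466) = 0.004227; e^(−k₂τ) = e^(−0.6637) = 0.5150.
C_B = 0.411×3.22/(0.0499−0.411) × (0.004227−0.5150) = (-3.665)×(-0.5107) = 1.872 kmol/m³.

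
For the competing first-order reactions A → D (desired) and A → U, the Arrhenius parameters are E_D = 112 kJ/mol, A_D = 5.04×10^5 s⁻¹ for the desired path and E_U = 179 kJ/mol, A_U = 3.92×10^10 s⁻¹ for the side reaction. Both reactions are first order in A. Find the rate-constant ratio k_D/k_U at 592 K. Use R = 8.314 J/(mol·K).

10.5

k_D/k_U = (A_D/A_U)·exp[−(E_D−E_U)/(RT)] = (A_D/A_U)·exp[(E_U−E_D)/(RT)].
(E_U−E_D)/(RT) = (179−112)×10³/(8.314×592) = 67000/4922 = 13.61.
k_D/k_U = (5.04×10^5/3.92×10^10)·exp(13.61) = 1.286×10^-5 × 8.164×10^5 = 10.5.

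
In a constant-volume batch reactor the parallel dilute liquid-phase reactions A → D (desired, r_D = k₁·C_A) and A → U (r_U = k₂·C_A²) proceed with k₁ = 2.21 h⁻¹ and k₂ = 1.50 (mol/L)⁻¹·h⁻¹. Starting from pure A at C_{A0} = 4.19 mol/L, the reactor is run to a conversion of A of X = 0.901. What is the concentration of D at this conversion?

1.62 mol/L

C_A = C_{A0}(1−X) = 0.4148 mol/L.
Along a PFR/batch, dC_D/dC_A = −r_D/(r_D+r_U) = −k₁/(k₁+k₂·C_A).
Integrating from C_{A0} to C_A: C_D = (2.21/1.50)·ln[(2.21+1.50·4.19)/(2.21+1.50·0.415)] = 1.473·ln(8.495/2.832) = 1.618 mol/L.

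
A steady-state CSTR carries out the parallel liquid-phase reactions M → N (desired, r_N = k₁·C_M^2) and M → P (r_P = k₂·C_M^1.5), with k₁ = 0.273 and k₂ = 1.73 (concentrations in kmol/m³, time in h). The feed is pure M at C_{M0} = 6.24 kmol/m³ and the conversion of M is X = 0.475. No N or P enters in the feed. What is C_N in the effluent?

0.658 kmol/m³

Exit C_M = C_{M0}(1−X) = 6.24×0.525 = 3.276 kmol/m³.
Rates in a CSTR are evaluated at the outlet concentration: r_N = 0.273×3.276^2 = 2.930, r_P = 1.73×3.276^1.5 = 10.26.
Fraction of consumed M going to N: r_N/(r_N+r_P) = 0.2222.
C_N = 0.2222·C_{M0}·X = 0.2222×6.24×0.475 = 0.658 kmol/m³.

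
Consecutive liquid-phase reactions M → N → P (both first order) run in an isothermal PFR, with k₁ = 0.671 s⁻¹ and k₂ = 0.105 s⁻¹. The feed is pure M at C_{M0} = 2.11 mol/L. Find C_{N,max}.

1.50 mol/L

Evaluating C_N at τ_opt = ln(k₂/k₁)/(k₂−k₁) gives C_{N,max}/C_{M0} = (k₁/k₂)^[k₂/(k₂−k₁)].
= (0.671/0.105)^(0.105/(0.105−0.671)) = (6.390)^(-0.1855) = 0.7089.
C_{N,max} = 0.7089×2.11 = 1.50 mol/L.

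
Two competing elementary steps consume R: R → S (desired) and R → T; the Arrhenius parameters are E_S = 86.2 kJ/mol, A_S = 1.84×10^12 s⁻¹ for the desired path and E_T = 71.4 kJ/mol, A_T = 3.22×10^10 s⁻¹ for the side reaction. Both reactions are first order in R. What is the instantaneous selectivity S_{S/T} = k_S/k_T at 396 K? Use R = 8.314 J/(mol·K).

0.638

With equal orders, S_{S/T} = k_S/k_T = (A_S/A_T)·exp[(E_T−E_S)/(RT)].
(E_T−E_S)/(RT) = (71.4−86.2)×10³/(8.314×396) = -14800/3292 = -4.495.
k_S/k_T = (1.84×10^12/3.22×10^10)·exp(-4.495) = 57.14 × 0.01116 = 0.638.
Since E_S > E_T, raising the temperature improves selectivity toward S.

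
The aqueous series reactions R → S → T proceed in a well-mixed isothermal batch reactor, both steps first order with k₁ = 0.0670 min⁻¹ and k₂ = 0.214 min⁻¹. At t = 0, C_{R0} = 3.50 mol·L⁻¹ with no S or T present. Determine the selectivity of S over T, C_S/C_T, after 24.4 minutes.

0.120

The intermediate concentration in a first-order A→B→C sequence is C_S = k₁C_{R0}(e^(−k₁t) − e^(−k₂t))/(k₂−k₁).
e^(−k₁t) = e^(−0.0670×24.4) = e^(−1.635) = 0.1950; e^(−k₂t) = e^(−5.222) = 0.005399.
C_S = 0.0670×3.50/(0.214−0.0670) × (0.1950−0.005399) = 1.595×0.1896 = 0.3024 mol·L⁻¹.
C_R = C_{R0}e^(−k₁t) = 0.6825 mol·L⁻¹, so C_T = C_{R0}−C_R−C_S = 2.515 mol·L⁻¹; C_S/C_T = 0.120.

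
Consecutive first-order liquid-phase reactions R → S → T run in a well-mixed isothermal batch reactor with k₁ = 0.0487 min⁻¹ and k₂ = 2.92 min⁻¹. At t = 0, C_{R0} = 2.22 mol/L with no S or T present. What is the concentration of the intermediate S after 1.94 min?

0.0341 mol/L

The intermediate concentration in a first-order A→B→C sequence is C_S = k₁C_{R0}(e^(−k₁t) − e^(−k₂t))/(k₂−k₁).
e^(−k₁t) = e^(−0.0487×1.94) = e^(−0.09448) = 0.9098; e^(−k₂t) = e^(−5.665) = 0.003466.
C_S = 0.0487×2.22/(2.92−0.0487) × (0.9098−0.003466) = 0.03765×0.9064 = 0.03413 mol/L.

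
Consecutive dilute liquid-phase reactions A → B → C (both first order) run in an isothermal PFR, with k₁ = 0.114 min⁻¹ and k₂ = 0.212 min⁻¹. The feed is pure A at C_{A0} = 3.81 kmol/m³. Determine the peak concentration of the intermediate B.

0.996 kmol/m³

For a first-order series the maximum intermediate yield is C_{B,max}/C_{A0} = (k₁/k₂)^[k₂/(k₂−k₁)].
= (0.114/0.212)^(0.212/(0.212−0.114)) = (0.5377)^(2.163) = 0.2613.
C_{B,max} = 0.2613×3.81 = 0.996 kmol/m³.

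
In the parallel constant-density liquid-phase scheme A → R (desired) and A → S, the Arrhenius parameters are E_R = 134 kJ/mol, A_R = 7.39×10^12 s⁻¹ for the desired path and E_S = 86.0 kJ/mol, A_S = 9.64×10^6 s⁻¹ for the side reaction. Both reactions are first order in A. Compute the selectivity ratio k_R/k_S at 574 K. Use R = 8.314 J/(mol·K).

With equal orders, S_{R/S} = k_R/k_S = (A_R/A_S)·exp[(E_S−E_R)/(RT)].
(E_S−E_R)/(RT) = (86.0−134)×10³/(8.314×574) = -48000/4772 = -10.06.
k_R/k_S = (7.39×10^12/9.64×10^6)·exp(-10.06) = 7.666×10^5 × 4.283×10^-5 = 32.8.

32.8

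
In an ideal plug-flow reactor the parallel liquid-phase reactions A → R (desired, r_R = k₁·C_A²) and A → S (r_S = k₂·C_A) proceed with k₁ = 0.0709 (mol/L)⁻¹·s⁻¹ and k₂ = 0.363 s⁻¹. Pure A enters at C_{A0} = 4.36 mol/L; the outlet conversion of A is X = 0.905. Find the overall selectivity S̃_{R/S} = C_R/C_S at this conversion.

0.432

C_A = C_{A0}(1−X) = 0.4142 mol/L.
Along a PFR/batch, dC_S/dC_A = −r_S/(r_R+r_S) = −k₂/(k₂+k₁·C_A).
Integrating from C_{A0} to C_A: C_S = (0.363/0.0709)·ln[(0.363+0.0709·4.36)/(0.363+0.0709·0.414)] = 5.120·ln(0.6721/0.3924) = 2.756 mol/L.
Then C_R = (C_{A0}−C_A) − C_S = 3.946 − 2.756 = 1.190 mol/L.
S̃_{R/S} = C_R/C_S = 1.190/2.756 = 0.432.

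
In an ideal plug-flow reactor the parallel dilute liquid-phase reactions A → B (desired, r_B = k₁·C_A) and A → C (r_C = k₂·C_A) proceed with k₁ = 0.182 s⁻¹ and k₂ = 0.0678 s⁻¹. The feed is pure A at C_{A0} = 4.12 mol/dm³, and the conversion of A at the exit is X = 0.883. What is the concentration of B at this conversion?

C_A = C_{A0}(1−X) = 0.4820 mol/dm³.
Both paths are first order in A, so the instantaneous fraction to B is constant: dC_B/d(−C_A) = k₁/(k₁+k₂) = 0.7286.
C_B = 0.7286·(C_{A0}−C_A) = 0.7286×3.638 = 2.65 mol/dm³.

2.65 mol/dm³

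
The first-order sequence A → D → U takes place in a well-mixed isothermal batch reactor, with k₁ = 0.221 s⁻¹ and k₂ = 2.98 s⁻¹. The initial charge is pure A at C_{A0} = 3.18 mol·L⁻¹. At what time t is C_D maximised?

0.943 s

The intermediate peaks when r₁ = r₂, i.e. k₁e^(−k₁t) = k₂e^(−k₂t), giving t_opt = ln(k₂/k₁)/(k₂−k₁).
= ln(2.98/0.221)/(2.98−0.221) = ln(13.48)/2.759 = 2.602/2.759 = 0.943 s.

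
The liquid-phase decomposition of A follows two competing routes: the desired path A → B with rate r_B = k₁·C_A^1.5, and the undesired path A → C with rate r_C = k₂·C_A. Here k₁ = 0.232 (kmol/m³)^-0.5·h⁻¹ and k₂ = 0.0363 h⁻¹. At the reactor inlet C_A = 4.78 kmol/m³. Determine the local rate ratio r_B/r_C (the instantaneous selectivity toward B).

14.0

S_{B/C} = r_B/r_C = (k₁·C_A^1.5)/(k₂·C_A) = (k₁/k₂)·C_A^0.5.
= (0.232×4.780^1.5) / (0.0363×4.780) = 2.425/0.1735 = 14.0.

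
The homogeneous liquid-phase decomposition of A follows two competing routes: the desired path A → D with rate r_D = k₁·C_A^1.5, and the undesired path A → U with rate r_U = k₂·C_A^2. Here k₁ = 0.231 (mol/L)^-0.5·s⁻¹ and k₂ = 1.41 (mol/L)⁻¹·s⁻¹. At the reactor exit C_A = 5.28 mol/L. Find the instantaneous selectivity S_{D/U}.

0.0713

S_{D/U} = r_D/r_U = (k₁·C_A^1.5)/(k₂·C_A^2) = (k₁/k₂)·C_A^-0.5.
= (0.231×5.280^1.5) / (1.41×5.280^2) = 2.803/39.31 = 0.0713.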